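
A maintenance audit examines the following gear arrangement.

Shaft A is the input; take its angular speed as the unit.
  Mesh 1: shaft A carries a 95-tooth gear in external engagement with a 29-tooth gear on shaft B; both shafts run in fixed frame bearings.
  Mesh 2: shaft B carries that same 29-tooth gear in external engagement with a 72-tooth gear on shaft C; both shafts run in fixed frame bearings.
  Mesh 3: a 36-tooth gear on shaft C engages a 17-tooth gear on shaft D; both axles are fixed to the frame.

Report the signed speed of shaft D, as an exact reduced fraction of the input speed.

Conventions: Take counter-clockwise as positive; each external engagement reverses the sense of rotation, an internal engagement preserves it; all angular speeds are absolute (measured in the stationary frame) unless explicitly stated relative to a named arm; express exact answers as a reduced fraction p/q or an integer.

3-mesh fixed-axis compound train (all bearings frame-fixed)
mesh 1 [95T→29T]: |ω|/ω_in = 1×95/29 = 95/29, sense flips to −
mesh 2 [29T→72T]: |ω|/ω_in = (95/29)×29/72 = 95/72, sense flips to +
mesh 3 [36T→17T]: |ω|/ω_in = (95/72)×36/17 = 95/34, sense flips to −
signed output speed (× input speed) = -95/34

-95/34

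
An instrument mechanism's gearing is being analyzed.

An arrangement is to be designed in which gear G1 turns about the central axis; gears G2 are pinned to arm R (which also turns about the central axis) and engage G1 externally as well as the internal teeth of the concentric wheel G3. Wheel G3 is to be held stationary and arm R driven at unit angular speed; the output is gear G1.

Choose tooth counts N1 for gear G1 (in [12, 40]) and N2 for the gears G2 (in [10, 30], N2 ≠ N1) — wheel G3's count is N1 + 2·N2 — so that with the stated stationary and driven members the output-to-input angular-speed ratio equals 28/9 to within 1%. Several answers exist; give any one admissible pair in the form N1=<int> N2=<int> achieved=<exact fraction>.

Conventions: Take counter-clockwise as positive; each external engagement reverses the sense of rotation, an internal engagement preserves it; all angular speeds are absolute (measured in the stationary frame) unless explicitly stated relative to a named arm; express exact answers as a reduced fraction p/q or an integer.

design class (target 28/9): planetary set
Willis with ω_ring = 0: ω_sun/ω_arm = (N1+N3)/N1; set equal to 28/9  ⇒  N3/N1 = 28/9 − 1 = 19/9
N3 = N1 + 2·N2  ⇒  N2/N1 = (N3/N1 − 1)/2 = (19/9 − 1)/2 = 5/9
smallest multiple with N1 ≥ 12 and N2 ≥ 10: k = 2  ⇒  N1 = 2·9 = 18, N2 = 2·5 = 10 (N1 ≤ 40, N2 ≤ 30, N2 ≠ N1 ✓), N3 = 18 + 2·10 = 38
check: (N1+N3)/N1 with N1 = 18, N3 = 38 gives 28/9; |achieved − target| = 0 ≤ 7/225 ✓

N1=18 N2=10 achieved=28/9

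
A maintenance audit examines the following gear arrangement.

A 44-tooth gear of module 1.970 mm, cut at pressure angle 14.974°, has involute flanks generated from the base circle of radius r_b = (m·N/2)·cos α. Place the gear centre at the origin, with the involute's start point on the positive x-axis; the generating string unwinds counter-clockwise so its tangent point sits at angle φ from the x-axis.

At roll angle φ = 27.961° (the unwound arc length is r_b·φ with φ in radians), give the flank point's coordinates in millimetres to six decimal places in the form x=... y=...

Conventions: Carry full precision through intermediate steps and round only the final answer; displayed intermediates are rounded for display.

x=46.560959 y=1.583711

class = single-mesh tooth geometry [base-circle involute, m = 1.970, 44T]
pitch radius r_p = m·N/2 = 1.970·44/2 = 43.340000
base radius r_b = r_p·cos α = 43.340000·cos 14.974° = 41.868311
roll angle φ = 27.961° = 0.48801151 rad
x = r_b·(cos φ + φ·sin φ) = 46.560959
y = r_b·(sin φ − φ·cos φ) = 1.583711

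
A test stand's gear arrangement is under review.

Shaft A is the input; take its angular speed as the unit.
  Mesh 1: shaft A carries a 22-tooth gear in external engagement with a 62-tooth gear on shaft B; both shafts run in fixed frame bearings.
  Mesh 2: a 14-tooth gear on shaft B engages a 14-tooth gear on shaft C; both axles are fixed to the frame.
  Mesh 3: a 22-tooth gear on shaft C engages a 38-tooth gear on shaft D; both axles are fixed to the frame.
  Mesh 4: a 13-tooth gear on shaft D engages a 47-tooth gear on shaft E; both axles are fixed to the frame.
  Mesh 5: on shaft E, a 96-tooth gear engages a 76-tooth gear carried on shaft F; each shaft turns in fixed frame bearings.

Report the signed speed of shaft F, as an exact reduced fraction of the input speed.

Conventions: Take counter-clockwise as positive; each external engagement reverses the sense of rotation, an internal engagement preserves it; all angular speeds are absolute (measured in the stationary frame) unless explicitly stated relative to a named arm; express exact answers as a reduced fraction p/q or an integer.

-37752/525977

5-mesh fixed-axis compound train (all bearings frame-fixed)
mesh 1 [22T→62T]: |ω|/ω_in = 1×22/62 = 11/31, sense flips to −
mesh 2 [14T→14T]: |ω|/ω_in = (11/31)×14/14 = 11/31, sense flips to +
mesh 3 [22T→38T]: |ω|/ω_in = (11/31)×22/38 = 121/589, sense flips to −
mesh 4 [13T→47T]: |ω|/ω_in = (121/589)×13/47 = 1573/27683, sense flips to +
mesh 5 [96T→76T]: |ω|/ω_in = (1573/27683)×96/76 = 37752/525977, sense flips to −
signed output speed (× input speed) = -37752/525977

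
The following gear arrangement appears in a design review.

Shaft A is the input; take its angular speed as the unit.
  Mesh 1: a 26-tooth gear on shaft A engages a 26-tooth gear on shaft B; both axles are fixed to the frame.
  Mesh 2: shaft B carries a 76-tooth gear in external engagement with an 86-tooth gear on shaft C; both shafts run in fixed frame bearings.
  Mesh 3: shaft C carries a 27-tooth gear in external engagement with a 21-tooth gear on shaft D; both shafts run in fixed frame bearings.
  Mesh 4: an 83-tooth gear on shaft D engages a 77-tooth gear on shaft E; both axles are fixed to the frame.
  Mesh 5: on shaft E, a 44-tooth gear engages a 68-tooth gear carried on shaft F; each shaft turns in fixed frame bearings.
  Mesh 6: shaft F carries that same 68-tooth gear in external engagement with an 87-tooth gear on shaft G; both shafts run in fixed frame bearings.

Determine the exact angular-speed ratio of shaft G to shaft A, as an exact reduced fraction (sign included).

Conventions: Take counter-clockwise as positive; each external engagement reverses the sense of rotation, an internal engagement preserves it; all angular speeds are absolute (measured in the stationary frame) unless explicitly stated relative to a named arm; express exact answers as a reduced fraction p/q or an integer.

class = fixed-axis compound train [6 meshes; 6 ratios multiply, 6 sense flips]
mesh 1 [26T→26T]: running ratio 1, sense −
mesh 2 [76T→86T]: running ratio 38/43, sense +
mesh 3 [27T→21T]: running ratio 342/301, sense −
mesh 4 [83T→77T]: running ratio 28386/23177, sense +
mesh 5 [44T→68T]: running ratio 28386/35819, sense −
mesh 6 [68T→87T]: running ratio 37848/61103, sense +
ω_out/ω_in = 37848/61103

37848/61103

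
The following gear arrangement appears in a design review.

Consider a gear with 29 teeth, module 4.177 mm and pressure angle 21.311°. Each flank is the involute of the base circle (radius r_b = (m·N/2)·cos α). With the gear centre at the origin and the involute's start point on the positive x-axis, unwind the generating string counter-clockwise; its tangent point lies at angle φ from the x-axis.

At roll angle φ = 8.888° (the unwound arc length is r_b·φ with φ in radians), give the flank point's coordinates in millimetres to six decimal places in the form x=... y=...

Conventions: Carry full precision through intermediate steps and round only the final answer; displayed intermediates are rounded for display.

class = single-mesh tooth geometry [base-circle involute, m = 4.177, 29T]
pitch radius r_p = m·N/2 = 4.177·29/2 = 60.566500
base radius r_b = r_p·cos α = 60.566500·cos 21.311° = 56.425052
roll angle φ = 8.888° = 0.15512486 rad
x = r_b·(cos φ + φ·sin φ) = 57.099872
y = r_b·(sin φ − φ·cos φ) = 0.070041

x=57.099872 y=0.070041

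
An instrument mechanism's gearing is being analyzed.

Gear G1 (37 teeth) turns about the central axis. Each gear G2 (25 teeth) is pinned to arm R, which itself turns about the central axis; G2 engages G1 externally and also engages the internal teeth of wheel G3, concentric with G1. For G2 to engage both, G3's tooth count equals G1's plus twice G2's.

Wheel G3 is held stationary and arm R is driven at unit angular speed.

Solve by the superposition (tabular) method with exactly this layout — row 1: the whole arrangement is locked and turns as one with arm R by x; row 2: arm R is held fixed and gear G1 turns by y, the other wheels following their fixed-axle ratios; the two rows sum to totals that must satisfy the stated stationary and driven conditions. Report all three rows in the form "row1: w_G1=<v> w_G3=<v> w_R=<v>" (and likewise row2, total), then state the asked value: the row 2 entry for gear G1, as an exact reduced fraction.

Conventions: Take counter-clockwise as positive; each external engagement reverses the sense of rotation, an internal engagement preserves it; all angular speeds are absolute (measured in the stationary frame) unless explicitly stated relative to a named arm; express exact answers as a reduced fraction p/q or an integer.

row1: w_G1=1 w_G3=1 w_R=1
row2: w_G1=87/37 w_G3=-1 w_R=0
total: w_G1=124/37 w_G3=0 w_R=1
asked value: 87/37

topology: planetary set — G1 37T / G2 25T / G3 87T, arm = carrier (Willis)
row 1: whole set turns with the arm by x
row 2 — arm fixed, fixed-axis ratios: sun y, ring −(37/87)·y, arm 0
boundary: total ω_ring = x − (37/87)·y = 0 and total ω_arm = x = 1  ⇒  y = 87/37, x = 1
row 2 ring = −(37/87)·87/37 = -1
totals (row 1 + row 2): sun 1 + 87/37 = 124/37, ring 1 + (-1) = 0, arm 1 + 0 = 1
asked cell (row2, sun) = 87/37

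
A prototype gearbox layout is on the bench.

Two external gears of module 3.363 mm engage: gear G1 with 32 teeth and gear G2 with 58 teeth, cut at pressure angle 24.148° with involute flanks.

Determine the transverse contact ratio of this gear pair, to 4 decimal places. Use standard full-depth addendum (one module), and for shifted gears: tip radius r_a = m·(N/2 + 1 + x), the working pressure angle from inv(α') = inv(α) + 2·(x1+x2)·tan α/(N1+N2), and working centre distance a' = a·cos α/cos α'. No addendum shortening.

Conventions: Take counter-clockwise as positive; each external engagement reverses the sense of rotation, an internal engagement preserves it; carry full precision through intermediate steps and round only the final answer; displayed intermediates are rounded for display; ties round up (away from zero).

1.5463

recognized (one external pair, fixed centres): single-mesh tooth geometry, m = 3.363, N1 = 32, N2 = 58
base radii: r_b1 = 49.099357, r_b2 = 88.992585
tip radii: r_a1 = 57.171000, r_a2 = 100.890000
no profile shift: α' = α, a' = a
action lengths: √(r_a1²−r_b1²) = 29.287819, √(r_a2²−r_b2²) = 47.530115
base pitch p_b = π·m·cos α = 9.640636
CR = (29.287819 + 47.530115 − 151.335000·sin 24.14800°)/9.640636 = 1.546323
contact ratio ≈ 1.5463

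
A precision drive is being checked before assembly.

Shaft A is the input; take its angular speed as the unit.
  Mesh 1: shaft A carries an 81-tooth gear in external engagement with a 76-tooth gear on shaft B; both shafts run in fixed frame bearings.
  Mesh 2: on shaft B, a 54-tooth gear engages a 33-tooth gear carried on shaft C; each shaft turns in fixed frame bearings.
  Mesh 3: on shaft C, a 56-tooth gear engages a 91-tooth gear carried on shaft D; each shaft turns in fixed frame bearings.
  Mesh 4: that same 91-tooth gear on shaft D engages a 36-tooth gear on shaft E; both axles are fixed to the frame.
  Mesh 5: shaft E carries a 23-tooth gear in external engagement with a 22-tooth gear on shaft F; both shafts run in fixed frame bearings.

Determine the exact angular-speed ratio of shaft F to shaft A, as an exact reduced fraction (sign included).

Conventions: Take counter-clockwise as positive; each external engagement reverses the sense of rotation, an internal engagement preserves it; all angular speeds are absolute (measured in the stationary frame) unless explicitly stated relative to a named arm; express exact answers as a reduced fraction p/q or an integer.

-13041/4598

class = fixed-axis compound train [5 meshes; 5 ratios multiply, 5 sense flips]
mesh 1 [81T→76T]: running ratio 81/76, sense −
mesh 2 [54T→33T]: running ratio 729/418, sense +
mesh 3 [56T→91T]: running ratio 2916/2717, sense −
mesh 4 [91T→36T]: running ratio 567/209, sense +
mesh 5 [23T→22T]: running ratio 13041/4598, sense −
ω_out/ω_in = -13041/4598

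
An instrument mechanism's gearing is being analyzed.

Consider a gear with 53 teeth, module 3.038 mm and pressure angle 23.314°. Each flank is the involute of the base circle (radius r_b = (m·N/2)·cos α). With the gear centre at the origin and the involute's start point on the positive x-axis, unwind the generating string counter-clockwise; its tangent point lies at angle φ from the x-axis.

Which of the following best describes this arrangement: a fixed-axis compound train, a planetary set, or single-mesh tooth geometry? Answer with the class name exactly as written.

single-mesh tooth geometry

recognized (one wheel, involute flank): single-mesh tooth geometry, m = 3.038, N = 53
classification: single-mesh tooth geometry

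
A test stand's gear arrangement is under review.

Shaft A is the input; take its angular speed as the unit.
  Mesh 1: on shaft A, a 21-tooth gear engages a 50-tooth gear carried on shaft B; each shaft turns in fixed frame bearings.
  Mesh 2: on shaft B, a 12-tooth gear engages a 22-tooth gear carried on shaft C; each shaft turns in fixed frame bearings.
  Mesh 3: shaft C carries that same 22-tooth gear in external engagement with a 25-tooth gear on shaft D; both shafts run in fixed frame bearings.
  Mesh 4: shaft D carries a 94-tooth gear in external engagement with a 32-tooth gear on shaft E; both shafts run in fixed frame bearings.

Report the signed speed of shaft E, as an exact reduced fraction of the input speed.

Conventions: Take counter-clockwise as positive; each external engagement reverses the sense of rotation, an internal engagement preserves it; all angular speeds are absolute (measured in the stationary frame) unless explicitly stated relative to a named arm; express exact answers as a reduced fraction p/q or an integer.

4-mesh fixed-axis compound train (all bearings frame-fixed)
mesh 1 [21T→50T]: |ω|/ω_in = 1×21/50 = 21/50, sense flips to −
mesh 2 [12T→22T]: |ω|/ω_in = (21/50)×12/22 = 63/275, sense flips to +
mesh 3 [22T→25T]: |ω|/ω_in = (63/275)×22/25 = 126/625, sense flips to −
mesh 4 [94T→32T]: |ω|/ω_in = (126/625)×94/32 = 2961/5000, sense flips to +
signed output speed (× input speed) = 2961/5000

2961/5000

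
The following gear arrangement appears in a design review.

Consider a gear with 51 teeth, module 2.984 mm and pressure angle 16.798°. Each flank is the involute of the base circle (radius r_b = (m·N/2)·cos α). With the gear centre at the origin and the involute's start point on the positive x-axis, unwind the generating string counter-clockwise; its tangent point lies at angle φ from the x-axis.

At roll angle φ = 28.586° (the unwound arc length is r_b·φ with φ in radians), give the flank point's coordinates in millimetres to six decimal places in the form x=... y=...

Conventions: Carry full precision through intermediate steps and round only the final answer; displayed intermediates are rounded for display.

single-mesh involute tooth geometry (51T wheel at module 2.984)
pitch radius r_p = m·N/2 = 2.984·51/2 = 76.092000
base radius r_b = r_p·cos α = 76.092000·cos 16.798° = 72.845123
roll angle φ = 28.586° = 0.49891982 rad
x = r_b·(cos φ + φ·sin φ) = 81.355016
y = r_b·(sin φ − φ·cos φ) = 2.941184

x=81.355016 y=2.941184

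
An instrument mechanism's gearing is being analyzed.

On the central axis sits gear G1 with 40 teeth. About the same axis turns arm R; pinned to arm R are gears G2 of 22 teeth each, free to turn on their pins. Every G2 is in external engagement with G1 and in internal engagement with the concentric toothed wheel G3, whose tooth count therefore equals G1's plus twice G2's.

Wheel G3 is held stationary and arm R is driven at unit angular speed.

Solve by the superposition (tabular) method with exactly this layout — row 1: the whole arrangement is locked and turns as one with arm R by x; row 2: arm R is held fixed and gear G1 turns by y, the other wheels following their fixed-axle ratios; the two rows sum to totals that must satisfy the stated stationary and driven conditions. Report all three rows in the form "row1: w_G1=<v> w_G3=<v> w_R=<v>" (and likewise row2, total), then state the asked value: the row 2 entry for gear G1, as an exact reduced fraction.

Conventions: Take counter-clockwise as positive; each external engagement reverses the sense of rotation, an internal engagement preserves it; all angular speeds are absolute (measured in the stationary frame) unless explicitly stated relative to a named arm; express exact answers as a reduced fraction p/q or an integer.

row1: w_G1=1 w_G3=1 w_R=1
row2: w_G1=21/10 w_G3=-1 w_R=0
total: w_G1=31/10 w_G3=0 w_R=1
asked value: 21/10

topology: planetary set — G1 40T / G2 22T / G3 84T, arm = carrier (Willis)
row 1: whole set turns with the arm by x
superposition row 2 [arm held]: sun y, ring −(40/84)·y, arm 0
boundary: total ω_ring = x − (40/84)·y = 0 and total ω_arm = x = 1  ⇒  y = 21/10, x = 1
row 2 ring = −(40/84)·21/10 = -1
totals (row 1 + row 2): sun 1 + 21/10 = 31/10, ring 1 + (-1) = 0, arm 1 + 0 = 1
asked cell (row2, sun) = 21/10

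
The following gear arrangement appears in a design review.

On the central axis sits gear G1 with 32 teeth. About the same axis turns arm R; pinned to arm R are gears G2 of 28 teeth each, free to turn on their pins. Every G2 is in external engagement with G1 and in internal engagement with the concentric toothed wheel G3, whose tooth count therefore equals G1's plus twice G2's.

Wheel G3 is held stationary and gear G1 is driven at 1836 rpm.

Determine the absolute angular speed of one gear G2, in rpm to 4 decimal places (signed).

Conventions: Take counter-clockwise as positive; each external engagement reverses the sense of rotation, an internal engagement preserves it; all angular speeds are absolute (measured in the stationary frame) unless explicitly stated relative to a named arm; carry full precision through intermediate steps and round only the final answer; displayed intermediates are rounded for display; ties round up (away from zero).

recognized (axles ride arm R): planetary set, 32/28/88 teeth
normalise by the input: solve with ω_sun = 1, then scale by 1836 rpm
ring teeth: 32 + 2·28 = 88
32(ω_sun−ω_arm) = −88(ω_ring−ω_arm),  ω_ring = 0, ω_sun = 1
32(1−ω_arm) = −88(0−ω_arm)  ⇒  120·ω_arm = 32  ⇒  ω_arm = 4/15
sun–planet mesh: 32·(1−4/15) = −28·(ω_p−ω_arm)  ⇒  ω_p−ω_arm = -88/105
ω_p = 4/15 − 88/105 = -4/7
scale: ω_p = -4/7 × 1836 rpm = -1049.1429 rpm

-1049.1429 rpm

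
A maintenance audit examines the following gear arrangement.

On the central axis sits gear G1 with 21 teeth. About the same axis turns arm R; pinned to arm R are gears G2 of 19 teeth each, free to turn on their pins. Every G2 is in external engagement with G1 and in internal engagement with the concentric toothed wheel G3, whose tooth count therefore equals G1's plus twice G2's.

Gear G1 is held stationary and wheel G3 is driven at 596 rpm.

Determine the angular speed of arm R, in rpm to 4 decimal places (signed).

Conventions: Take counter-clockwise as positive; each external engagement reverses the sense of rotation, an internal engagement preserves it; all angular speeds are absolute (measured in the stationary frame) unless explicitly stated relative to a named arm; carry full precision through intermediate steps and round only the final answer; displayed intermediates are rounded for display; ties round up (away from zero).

topology: planetary set — G1 21T / G2 19T / G3 59T, arm = carrier (Willis)
normalise by the input: solve with ω_ring = 1, then scale by 596 rpm
ring teeth: 21 + 2·19 = 59
21(ω_sun−ω_arm) = −59(ω_ring−ω_arm),  ω_sun = 0, ω_ring = 1
21(0−ω_arm) = −59(1−ω_arm)  ⇒  80·ω_arm = 59  ⇒  ω_arm = 59/80
scale: ω_arm = 59/80 × 596 rpm = +439.5500 rpm

+439.5500 rpm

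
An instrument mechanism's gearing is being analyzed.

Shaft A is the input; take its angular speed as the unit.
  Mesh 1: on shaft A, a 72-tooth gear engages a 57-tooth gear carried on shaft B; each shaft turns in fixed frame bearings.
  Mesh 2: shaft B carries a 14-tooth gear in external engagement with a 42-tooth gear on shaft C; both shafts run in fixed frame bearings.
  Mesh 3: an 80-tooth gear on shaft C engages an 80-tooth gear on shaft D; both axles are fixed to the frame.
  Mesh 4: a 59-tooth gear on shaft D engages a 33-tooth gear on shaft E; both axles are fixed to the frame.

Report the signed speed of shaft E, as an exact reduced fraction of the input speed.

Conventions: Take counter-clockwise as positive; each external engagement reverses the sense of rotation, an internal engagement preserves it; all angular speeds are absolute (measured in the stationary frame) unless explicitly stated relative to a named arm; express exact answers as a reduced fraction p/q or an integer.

472/627

4-mesh fixed-axis compound train (all bearings frame-fixed)
mesh 1 [72T→57T]: |ω|/ω_in = 1×72/57 = 24/19, sense flips to −
mesh 2 [14T→42T]: |ω|/ω_in = (24/19)×14/42 = 8/19, sense flips to +
mesh 3 [80T→80T]: |ω|/ω_in = (8/19)×80/80 = 8/19, sense flips to −
mesh 4 [59T→33T]: |ω|/ω_in = (8/19)×59/33 = 472/627, sense flips to +
signed output speed (× input speed) = 472/627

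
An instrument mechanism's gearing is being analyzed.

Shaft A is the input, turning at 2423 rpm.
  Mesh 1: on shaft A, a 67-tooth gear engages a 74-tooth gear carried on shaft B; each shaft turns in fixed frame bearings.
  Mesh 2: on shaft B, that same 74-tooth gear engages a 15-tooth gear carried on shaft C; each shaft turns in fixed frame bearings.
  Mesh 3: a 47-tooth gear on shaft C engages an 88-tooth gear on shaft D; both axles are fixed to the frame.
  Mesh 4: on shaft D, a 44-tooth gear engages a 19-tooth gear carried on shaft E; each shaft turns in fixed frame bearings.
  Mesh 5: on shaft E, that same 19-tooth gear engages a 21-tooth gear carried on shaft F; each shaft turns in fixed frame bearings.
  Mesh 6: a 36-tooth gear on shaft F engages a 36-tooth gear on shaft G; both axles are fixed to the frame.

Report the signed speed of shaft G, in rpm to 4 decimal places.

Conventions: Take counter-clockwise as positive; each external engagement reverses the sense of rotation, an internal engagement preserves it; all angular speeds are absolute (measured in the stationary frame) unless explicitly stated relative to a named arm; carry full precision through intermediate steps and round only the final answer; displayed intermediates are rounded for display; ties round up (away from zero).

topology: fixed-axis compound train — 6 meshes, A→G
mesh 1 [67T→74T]: ω = 2423.0000×67/74 = 2193.7973 rpm, sense flips to −
mesh 2 [74T→15T]: ω = 2193.7973×74/15 = 10822.7333 rpm, sense flips to +
mesh 3 [47T→88T]: ω = 10822.7333×47/88 = 5780.3235 rpm, sense flips to −
mesh 4 [44T→19T]: ω = 5780.3235×44/19 = 13386.0123 rpm, sense flips to +
mesh 5 [19T→21T]: ω = 13386.0123×19/21 = 12111.1540 rpm, sense flips to −
mesh 6 [36T→36T]: ω = 12111.1540×36/36 = 12111.1540 rpm, sense flips to +
signed output speed = +12111.1540 rpm

+12111.1540 rpm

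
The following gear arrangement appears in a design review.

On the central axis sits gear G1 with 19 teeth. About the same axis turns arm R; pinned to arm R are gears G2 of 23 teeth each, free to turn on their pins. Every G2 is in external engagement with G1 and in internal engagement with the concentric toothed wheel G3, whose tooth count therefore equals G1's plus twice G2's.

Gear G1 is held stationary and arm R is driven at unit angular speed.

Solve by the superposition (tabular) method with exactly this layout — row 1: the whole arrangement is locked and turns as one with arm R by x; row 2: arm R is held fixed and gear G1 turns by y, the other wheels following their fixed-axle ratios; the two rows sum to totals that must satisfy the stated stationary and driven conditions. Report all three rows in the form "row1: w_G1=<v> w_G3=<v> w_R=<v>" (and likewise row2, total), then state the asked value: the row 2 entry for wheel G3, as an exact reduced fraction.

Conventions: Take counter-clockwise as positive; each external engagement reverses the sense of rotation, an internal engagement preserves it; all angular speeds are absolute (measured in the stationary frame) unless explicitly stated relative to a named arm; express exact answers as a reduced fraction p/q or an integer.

row1: w_G1=1 w_G3=1 w_R=1
row2: w_G1=-1 w_G3=19/65 w_R=0
total: w_G1=0 w_G3=84/65 w_R=1
asked value: 19/65

recognized (axles ride arm R): planetary set, 19/23/65 teeth
row 1 (train locked, turned with arm): all members turn x
row 2 (arm held, sun turns y): ω_ring = −(19/65)·y, ω_arm = 0
boundary: total ω_sun = x + y = 0 and total ω_arm = x = 1  ⇒  y = -1, x = 1
row 2 ring = −(19/65)·(-1) = 19/65
totals (row 1 + row 2): sun 1 + (-1) = 0, ring 1 + 19/65 = 84/65, arm 1 + 0 = 1
asked cell (row2, ring) = 19/65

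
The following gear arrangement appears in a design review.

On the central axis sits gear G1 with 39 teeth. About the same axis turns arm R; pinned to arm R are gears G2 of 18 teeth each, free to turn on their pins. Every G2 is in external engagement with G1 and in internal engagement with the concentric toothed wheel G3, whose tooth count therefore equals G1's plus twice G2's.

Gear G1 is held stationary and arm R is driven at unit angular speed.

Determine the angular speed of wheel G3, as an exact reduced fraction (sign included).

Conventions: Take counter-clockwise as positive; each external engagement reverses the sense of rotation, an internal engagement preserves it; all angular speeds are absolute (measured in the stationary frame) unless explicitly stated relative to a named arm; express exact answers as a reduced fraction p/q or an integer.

class = planetary set [G3 = 39+2·18 = 75; Willis about the carrier]
ring teeth: 39 + 2·18 = 75
39(ω_sun−ω_arm) = −75(ω_ring−ω_arm),  ω_sun = 0, ω_arm = 1
ω_ring = 1 − (39/75)(0−1) = 38/25
exact speed ratio = 38/25

38/25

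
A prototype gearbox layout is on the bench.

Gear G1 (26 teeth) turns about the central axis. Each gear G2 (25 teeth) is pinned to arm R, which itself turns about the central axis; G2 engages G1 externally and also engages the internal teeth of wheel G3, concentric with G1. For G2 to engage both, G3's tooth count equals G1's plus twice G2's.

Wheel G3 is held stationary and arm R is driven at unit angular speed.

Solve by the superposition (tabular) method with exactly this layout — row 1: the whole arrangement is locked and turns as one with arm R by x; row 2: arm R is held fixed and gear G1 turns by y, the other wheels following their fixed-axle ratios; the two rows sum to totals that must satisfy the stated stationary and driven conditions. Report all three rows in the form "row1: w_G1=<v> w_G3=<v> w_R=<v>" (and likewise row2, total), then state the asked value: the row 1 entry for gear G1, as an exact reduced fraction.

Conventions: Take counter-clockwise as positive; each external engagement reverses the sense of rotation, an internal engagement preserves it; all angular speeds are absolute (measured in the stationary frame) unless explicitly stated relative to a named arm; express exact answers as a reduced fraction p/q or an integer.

planetary set (26T centre, 25T on arm, 76T internal) — Willis relation
superposition row 1 [locked train]: every member turns x
superposition row 2 [arm held]: sun y, ring −(26/76)·y, arm 0
boundary: total ω_ring = x − (26/76)·y = 0 and total ω_arm = x = 1  ⇒  y = 38/13, x = 1
row 2 ring = −(26/76)·38/13 = -1
totals (row 1 + row 2): sun 1 + 38/13 = 51/13, ring 1 + (-1) = 0, arm 1 + 0 = 1
asked cell (row1, sun) = 1

row1: w_G1=1 w_G3=1 w_R=1
row2: w_G1=38/13 w_G3=-1 w_R=0
total: w_G1=51/13 w_G3=0 w_R=1
asked value: 1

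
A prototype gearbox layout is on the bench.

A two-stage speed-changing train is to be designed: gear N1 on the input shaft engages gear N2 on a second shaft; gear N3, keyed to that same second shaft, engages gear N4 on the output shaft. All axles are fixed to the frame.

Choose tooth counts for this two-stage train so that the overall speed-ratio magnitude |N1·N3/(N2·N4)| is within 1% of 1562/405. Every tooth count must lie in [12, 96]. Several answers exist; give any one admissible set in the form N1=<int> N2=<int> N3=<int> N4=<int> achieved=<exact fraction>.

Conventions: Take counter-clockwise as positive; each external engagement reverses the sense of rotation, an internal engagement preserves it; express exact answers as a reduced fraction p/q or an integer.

topology: fixed-axis compound train — 2 stages, target 1562/405
target = 1562/405 in lowest terms: an exact hit needs N1·N3 = k·1562 and N2·N4 = k·405 for one integer k, every count in [12, 96]; additionally prefer no 1:1 stage (N1 ≠ N2, N3 ≠ N4)
k = 1: N1·N3 = 1562 = 22·71, N2·N4 = 405 = 15·27
achieved = 22·71/(15·27) = 1562/405; |achieved − target| = 0 ≤ 781/20250 ✓

N1=22 N2=15 N3=71 N4=27 achieved=1562/405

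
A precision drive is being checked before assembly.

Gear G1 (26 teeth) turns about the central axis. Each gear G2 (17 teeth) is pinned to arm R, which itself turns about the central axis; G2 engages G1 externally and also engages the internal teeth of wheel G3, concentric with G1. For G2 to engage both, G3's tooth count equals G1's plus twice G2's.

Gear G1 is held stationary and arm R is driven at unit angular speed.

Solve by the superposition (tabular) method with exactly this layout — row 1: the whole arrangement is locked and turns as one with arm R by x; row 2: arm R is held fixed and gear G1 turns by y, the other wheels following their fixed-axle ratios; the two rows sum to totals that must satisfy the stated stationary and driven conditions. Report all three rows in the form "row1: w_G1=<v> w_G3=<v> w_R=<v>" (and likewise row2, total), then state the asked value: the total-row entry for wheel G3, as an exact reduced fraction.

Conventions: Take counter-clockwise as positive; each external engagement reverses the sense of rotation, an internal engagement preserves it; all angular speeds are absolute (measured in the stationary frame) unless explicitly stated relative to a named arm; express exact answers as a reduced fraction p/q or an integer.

row1: w_G1=1 w_G3=1 w_R=1
row2: w_G1=-1 w_G3=13/30 w_R=0
total: w_G1=0 w_G3=43/30 w_R=1
asked value: 43/30

topology: planetary set — G1 26T / G2 17T / G3 60T, arm = carrier (Willis)
row 1 — lock + rotate with arm: ω_sun = ω_ring = ω_arm = x
row 2: sun turns y, ring = −(26/60)·y, arm 0
boundary: total ω_sun = x + y = 0 and total ω_arm = x = 1  ⇒  y = -1, x = 1
row 2 ring = −(26/60)·(-1) = 13/30
totals (row 1 + row 2): sun 1 + (-1) = 0, ring 1 + 13/30 = 43/30, arm 1 + 0 = 1
asked cell (total, ring) = 43/30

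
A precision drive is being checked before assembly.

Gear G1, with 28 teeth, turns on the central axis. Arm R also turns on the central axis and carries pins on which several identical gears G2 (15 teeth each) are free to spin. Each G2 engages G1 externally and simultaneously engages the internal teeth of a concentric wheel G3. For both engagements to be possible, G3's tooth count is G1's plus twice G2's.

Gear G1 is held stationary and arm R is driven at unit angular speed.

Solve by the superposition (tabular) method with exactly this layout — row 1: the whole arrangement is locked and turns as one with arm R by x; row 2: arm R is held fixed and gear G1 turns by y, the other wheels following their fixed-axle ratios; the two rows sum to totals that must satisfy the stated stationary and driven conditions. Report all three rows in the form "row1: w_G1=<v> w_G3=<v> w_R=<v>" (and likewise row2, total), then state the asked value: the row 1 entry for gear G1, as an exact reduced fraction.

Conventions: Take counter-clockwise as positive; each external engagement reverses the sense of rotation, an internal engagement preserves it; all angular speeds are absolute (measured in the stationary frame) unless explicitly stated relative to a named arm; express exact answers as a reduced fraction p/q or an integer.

row1: w_G1=1 w_G3=1 w_R=1
row2: w_G1=-1 w_G3=14/29 w_R=0
total: w_G1=0 w_G3=43/29 w_R=1
asked value: 1

class = planetary set [G3 = 28+2·15 = 58; Willis about the carrier]
row 1 (train locked, turned with arm): all members turn x
row 2: sun turns y, ring = −(28/58)·y, arm 0
boundary: total ω_sun = x + y = 0 and total ω_arm = x = 1  ⇒  y = -1, x = 1
row 2 ring = −(28/58)·(-1) = 14/29
totals (row 1 + row 2): sun 1 + (-1) = 0, ring 1 + 14/29 = 43/29, arm 1 + 0 = 1
asked cell (row1, sun) = 1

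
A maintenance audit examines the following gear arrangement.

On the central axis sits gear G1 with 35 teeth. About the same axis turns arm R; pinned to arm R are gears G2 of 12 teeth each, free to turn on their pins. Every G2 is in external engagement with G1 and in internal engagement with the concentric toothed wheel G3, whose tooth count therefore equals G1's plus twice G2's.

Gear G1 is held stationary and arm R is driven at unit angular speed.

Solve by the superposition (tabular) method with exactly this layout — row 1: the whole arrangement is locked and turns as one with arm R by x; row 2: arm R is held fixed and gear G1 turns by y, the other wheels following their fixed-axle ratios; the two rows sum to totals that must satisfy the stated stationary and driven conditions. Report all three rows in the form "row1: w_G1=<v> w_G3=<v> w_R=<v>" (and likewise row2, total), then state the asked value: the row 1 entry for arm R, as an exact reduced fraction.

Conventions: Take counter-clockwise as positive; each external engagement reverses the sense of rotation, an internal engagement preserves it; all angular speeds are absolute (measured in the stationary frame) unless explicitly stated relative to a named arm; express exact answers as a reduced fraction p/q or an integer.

recognized (axles ride arm R): planetary set, 35/12/59 teeth
row 1: whole set turns with the arm by x
row 2: sun turns y, ring = −(35/59)·y, arm 0
boundary: total ω_sun = x + y = 0 and total ω_arm = x = 1  ⇒  y = -1, x = 1
row 2 ring = −(35/59)·(-1) = 35/59
totals (row 1 + row 2): sun 1 + (-1) = 0, ring 1 + 35/59 = 94/59, arm 1 + 0 = 1
asked cell (row1, arm) = 1

row1: w_G1=1 w_G3=1 w_R=1
row2: w_G1=-1 w_G3=35/59 w_R=0
total: w_G1=0 w_G3=94/59 w_R=1
asked value: 1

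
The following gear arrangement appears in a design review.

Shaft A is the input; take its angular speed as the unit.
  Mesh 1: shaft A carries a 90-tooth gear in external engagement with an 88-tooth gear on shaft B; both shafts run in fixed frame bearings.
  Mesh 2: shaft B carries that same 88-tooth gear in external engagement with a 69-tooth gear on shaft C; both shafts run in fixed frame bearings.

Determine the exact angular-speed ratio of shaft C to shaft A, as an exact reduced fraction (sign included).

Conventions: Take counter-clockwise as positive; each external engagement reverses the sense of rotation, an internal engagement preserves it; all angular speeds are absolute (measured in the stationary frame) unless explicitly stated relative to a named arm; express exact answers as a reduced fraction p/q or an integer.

class = fixed-axis compound train [2 meshes; 2 ratios multiply, 2 sense flips]
mesh 1 [90T→88T]: running ratio 45/44, sense −
mesh 2 [88T→69T]: running ratio 30/23, sense +
ω_out/ω_in = 30/23

30/23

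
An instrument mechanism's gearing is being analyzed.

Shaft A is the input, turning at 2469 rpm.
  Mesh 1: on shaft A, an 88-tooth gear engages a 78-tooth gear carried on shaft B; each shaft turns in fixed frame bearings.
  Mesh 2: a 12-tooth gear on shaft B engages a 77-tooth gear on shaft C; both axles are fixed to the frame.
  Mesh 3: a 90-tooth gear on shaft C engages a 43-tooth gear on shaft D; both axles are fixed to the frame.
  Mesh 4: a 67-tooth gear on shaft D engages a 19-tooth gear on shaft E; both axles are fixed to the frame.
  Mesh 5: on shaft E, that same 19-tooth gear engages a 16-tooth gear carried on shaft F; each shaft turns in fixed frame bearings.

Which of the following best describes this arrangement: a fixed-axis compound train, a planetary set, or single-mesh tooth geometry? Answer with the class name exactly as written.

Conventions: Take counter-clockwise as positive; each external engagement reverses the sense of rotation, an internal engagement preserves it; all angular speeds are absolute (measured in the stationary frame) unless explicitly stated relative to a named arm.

recognized (6 fixed axles, 5 meshes): fixed-axis compound train
classification: fixed-axis compound train

fixed-axis compound train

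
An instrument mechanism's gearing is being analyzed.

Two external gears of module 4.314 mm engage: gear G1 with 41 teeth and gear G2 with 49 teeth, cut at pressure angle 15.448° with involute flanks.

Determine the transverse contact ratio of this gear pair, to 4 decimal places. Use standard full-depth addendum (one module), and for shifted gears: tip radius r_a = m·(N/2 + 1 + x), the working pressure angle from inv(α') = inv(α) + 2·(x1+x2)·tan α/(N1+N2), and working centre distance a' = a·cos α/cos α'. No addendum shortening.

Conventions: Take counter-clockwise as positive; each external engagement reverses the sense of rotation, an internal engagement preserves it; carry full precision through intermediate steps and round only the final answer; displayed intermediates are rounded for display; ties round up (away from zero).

2.0179

topology: single-mesh involute geometry — m = 4.314, 41T/49T pair
base radii: r_b1 = 85.242001, r_b2 = 101.874586
tip radii: r_a1 = 92.751000, r_a2 = 110.007000
no profile shift: α' = α, a' = a
action lengths: √(r_a1²−r_b1²) = 36.558848, √(r_a2²−r_b2²) = 41.510345
base pitch p_b = π·m·cos α = 13.063202
CR = (36.558848 + 41.510345 − 194.130000·sin 15.44800°)/13.063202 = 2.017883
contact ratio ≈ 2.0179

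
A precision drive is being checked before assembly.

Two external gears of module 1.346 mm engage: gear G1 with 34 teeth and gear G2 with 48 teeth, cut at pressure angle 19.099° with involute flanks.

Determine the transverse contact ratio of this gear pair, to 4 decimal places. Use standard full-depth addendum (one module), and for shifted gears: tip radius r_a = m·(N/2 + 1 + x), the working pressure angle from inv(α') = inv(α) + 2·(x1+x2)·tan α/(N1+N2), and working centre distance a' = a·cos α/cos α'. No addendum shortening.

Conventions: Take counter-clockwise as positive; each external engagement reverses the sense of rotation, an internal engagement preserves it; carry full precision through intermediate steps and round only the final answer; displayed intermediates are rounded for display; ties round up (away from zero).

single-mesh involute tooth geometry (34T engaging 48T at module 1.346)
base radii: r_b1 = 21.622452, r_b2 = 30.525814
tip radii: r_a1 = 24.228000, r_a2 = 33.650000
no profile shift: α' = α, a' = a
action lengths: √(r_a1²−r_b1²) = 10.930031, √(r_a2²−r_b2²) = 14.159702
base pitch p_b = π·m·cos α = 3.995820
CR = (10.930031 + 14.159702 − 55.186000·sin 19.09900°)/3.995820 = 1.760038
contact ratio ≈ 1.7600

1.7600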